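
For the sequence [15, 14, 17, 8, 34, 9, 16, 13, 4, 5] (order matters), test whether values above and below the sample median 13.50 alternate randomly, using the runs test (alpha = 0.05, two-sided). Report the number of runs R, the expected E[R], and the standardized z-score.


Step 1: Compute median = 13.50; label A = above, B = below.
Labels in order: AAABABABBB  (n_A = 5, n_B = 5)
Step 2: Count runs R = 6.
Step 3: Under H0 (random ordering), E[R] = 2*n_A*n_B/(n_A+n_B) + 1 = 2*5*5/10 + 1 = 6.0000.
        Var[R] = 2*n_A*n_B*(2*n_A*n_B - n_A - n_B) / ((n_A+n_B)^2 * (n_A+n_B-1)) = 2000/900 = 2.2222.
        SD[R] = 1.4907.
Step 4: R = E[R], so z = 0 with no continuity correction.
Step 5: Two-sided p-value via normal approximation = 2*(1 - Phi(|z|)) = 1.000000.
Step 6: alpha = 0.05. fail to reject H0.

R = 6, z = 0.0000, p = 1.000000, fail to reject H0.


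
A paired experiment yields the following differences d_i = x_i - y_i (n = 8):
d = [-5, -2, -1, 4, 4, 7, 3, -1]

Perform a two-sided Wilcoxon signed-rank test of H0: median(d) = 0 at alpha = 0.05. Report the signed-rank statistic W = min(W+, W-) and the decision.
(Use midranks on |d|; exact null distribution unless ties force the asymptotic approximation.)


Step 1: Drop any zero differences (none here) and take |d_i|.
|d| = [5, 2, 1, 4, 4, 7, 3, 1]
Step 2: Midrank |d_i| (ties get averaged ranks).
ranks: |5|->7, |2|->3, |1|->1.5, |4|->5.5, |4|->5.5, |7|->8, |3|->4, |1|->1.5
Step 3: Attach original signs; sum ranks with positive sign and with negative sign.
W+ = 5.5 + 5.5 + 8 + 4 = 23
W- = 7 + 3 + 1.5 + 1.5 = 13
(Check: W+ + W- = 36 should equal n(n+1)/2 = 36.)
Step 4: Test statistic W = min(W+, W-) = 13.
Step 5: Ties in |d|, so use the tie-corrected normal approximation.
        E[W] = n(n+1)/4 = 8*9/4 = 18.
        Tie groups: |d|=1 (t=2), |d|=4 (t=2); sum(t^3 - t) = 12.
        Var[W] = n(n+1)(2n+1)/24 - sum(t^3-t)/48 = 1224/24 - 12/48 = 50.75.
        z = (W - E[W]) / sqrt(Var[W]) = (13 - 18) / 7.1239 = -0.7019.
        Two-sided p = 2*Phi(z) = 0.482765.
Step 6: alpha = 0.05. fail to reject H0.

W+ = 23, W- = 13, W = min = 13, p = 0.482765, fail to reject H0.


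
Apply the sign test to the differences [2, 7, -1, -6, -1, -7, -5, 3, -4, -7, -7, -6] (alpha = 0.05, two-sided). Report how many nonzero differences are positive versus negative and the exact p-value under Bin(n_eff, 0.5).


Step 1: Discard zero differences. Original n = 12; n_eff = number of nonzero differences = 12.
Nonzero differences (with sign): +2, +7, -1, -6, -1, -7, -5, +3, -4, -7, -7, -6
Step 2: Count signs: positive = 3, negative = 9.
Step 3: Under H0: P(positive) = 0.5, so the number of positives S ~ Bin(12, 0.5).
Step 4: Two-sided exact p-value = sum of Bin(12,0.5) probabilities at or below the observed probability = 0.145996.
Step 5: alpha = 0.05. fail to reject H0.

n_eff = 12, pos = 3, neg = 9, p = 0.145996, fail to reject H0.


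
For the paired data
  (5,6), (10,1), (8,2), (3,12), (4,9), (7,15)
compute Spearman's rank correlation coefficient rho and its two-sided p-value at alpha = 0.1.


Step 1: Rank x and y separately (midranks; no ties here).
rank(x): 5->3, 10->6, 8->5, 3->1, 4->2, 7->4
rank(y): 6->3, 1->1, 2->2, 12->5, 9->4, 15->6
Step 2: d_i = R_x(i) - R_y(i); compute d_i^2.
  (3-3)^2=0, (6-1)^2=25, (5-2)^2=9, (1-5)^2=16, (2-4)^2=4, (4-6)^2=4
sum(d^2) = 58.
Step 3: rho = 1 - 6*58 / (6*(6^2 - 1)) = 1 - 348/210 = -0.657143.
Step 4: Under H0, t = rho * sqrt((n-2)/(1-rho^2)) = -1.7436 ~ t(4).
Step 5: Two-sided p-value from the t-distribution with 4 df = 0.156175.
Step 6: alpha = 0.1. fail to reject H0.

rho = -0.6571, p = 0.156175, fail to reject H0 at alpha = 0.1.


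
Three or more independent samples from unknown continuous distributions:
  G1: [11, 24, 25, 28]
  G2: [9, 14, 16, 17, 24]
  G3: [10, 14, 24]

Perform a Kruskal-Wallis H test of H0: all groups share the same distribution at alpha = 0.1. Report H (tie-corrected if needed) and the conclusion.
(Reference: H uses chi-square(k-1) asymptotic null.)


Step 1: Combine all N = 12 observations and assign midranks.
sorted (value, group, rank): (9,G2,1), (10,G3,2), (11,G1,3), (14,G2,4.5), (14,G3,4.5), (16,G2,6), (17,G2,7), (24,G1,9), (24,G2,9), (24,G3,9), (25,G1,11), (28,G1,12)
Step 2: Sum ranks within each group.
R_1 = 35 (n_1 = 4)
R_2 = 27.5 (n_2 = 5)
R_3 = 15.5 (n_3 = 3)
Step 3: H = 12/(N(N+1)) * sum(R_i^2/n_i) - 3(N+1)
     = 12/(12*13) * (35^2/4 + 27.5^2/5 + 15.5^2/3) - 3*13
     = 0.076923 * 537.583 - 39
     = 2.352564.
Step 4: Ties present; correction factor C = 1 - 30/(12^3 - 12) = 0.982517. Corrected H = 2.352564 / 0.982517 = 2.394425.
Step 5: Under H0, H ~ chi^2(2); p-value = 0.302035.
Step 6: alpha = 0.1. fail to reject H0.

H = 2.3944, df = 2, p = 0.302035, fail to reject H0.


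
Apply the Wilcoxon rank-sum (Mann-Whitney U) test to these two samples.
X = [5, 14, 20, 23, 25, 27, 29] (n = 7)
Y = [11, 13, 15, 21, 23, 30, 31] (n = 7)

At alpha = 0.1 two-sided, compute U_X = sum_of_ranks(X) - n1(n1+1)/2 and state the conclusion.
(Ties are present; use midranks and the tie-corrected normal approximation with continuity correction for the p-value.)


Step 1: Combine and sort all 14 observations; assign midranks.
sorted (value, group): (5,X), (11,Y), (13,Y), (14,X), (15,Y), (20,X), (21,Y), (23,X), (23,Y), (25,X), (27,X), (29,X), (30,Y), (31,Y)
ranks: 5->1, 11->2, 13->3, 14->4, 15->5, 20->6, 21->7, 23->8.5, 23->8.5, 25->10, 27->11, 29->12, 30->13, 31->14
Step 2: Rank sum for X: R1 = 1 + 4 + 6 + 8.5 + 10 + 11 + 12 = 52.5.
Step 3: U_X = R1 - n1(n1+1)/2 = 52.5 - 7*8/2 = 52.5 - 28 = 24.5.
       U_Y = n1*n2 - U_X = 49 - 24.5 = 24.5.
Step 4: Ties are present, so use the tie-corrected normal approximation (with continuity correction) for the p-value.
Step 5: p-value = 1.000000; compare to alpha = 0.1. fail to reject H0.

U_X = 24.5, p = 1.000000, fail to reject H0 at alpha = 0.1.


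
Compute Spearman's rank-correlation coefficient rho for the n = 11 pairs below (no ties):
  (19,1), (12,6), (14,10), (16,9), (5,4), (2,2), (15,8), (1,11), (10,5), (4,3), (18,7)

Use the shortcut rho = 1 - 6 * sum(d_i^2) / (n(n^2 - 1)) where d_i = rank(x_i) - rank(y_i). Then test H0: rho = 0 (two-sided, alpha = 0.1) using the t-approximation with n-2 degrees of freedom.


Step 1: Rank x and y separately (midranks; no ties here).
rank(x): 19->11, 12->6, 14->7, 16->9, 5->4, 2->2, 15->8, 1->1, 10->5, 4->3, 18->10
rank(y): 1->1, 6->6, 10->10, 9->9, 4->4, 2->2, 8->8, 11->11, 5->5, 3->3, 7->7
Step 2: d_i = R_x(i) - R_y(i); compute d_i^2.
  (11-1)^2=100, (6-6)^2=0, (7-10)^2=9, (9-9)^2=0, (4-4)^2=0, (2-2)^2=0, (8-8)^2=0, (1-11)^2=100, (5-5)^2=0, (3-3)^2=0, (10-7)^2=9
sum(d^2) = 218.
Step 3: rho = 1 - 6*218 / (11*(11^2 - 1)) = 1 - 1308/1320 = 0.009091.
Step 4: Under H0, t = rho * sqrt((n-2)/(1-rho^2)) = 0.0273 ~ t(9).
Step 5: Two-sided p-value from the t-distribution with 9 df = 0.978837.
Step 6: alpha = 0.1. fail to reject H0.

rho = 0.0091, p = 0.978837, fail to reject H0 at alpha = 0.1.


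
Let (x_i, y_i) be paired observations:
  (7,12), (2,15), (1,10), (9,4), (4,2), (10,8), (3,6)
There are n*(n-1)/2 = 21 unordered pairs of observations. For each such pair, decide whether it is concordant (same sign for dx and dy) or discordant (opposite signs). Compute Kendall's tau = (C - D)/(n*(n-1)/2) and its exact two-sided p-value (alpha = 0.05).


Step 1: Enumerate the 21 unordered pairs (i,j) with i<j and classify each by sign(x_j-x_i) * sign(y_j-y_i).
  (1,2):dx=-5,dy=+3->D; (1,3):dx=-6,dy=-2->C; (1,4):dx=+2,dy=-8->D; (1,5):dx=-3,dy=-10->C
  (1,6):dx=+3,dy=-4->D; (1,7):dx=-4,dy=-6->C; (2,3):dx=-1,dy=-5->C; (2,4):dx=+7,dy=-11->D
  (2,5):dx=+2,dy=-13->D; (2,6):dx=+8,dy=-7->D; (2,7):dx=+1,dy=-9->D; (3,4):dx=+8,dy=-6->D
  (3,5):dx=+3,dy=-8->D; (3,6):dx=+9,dy=-2->D; (3,7):dx=+2,dy=-4->D; (4,5):dx=-5,dy=-2->C
  (4,6):dx=+1,dy=+4->C; (4,7):dx=-6,dy=+2->D; (5,6):dx=+6,dy=+6->C; (5,7):dx=-1,dy=+4->D
  (6,7):dx=-7,dy=-2->C
Step 2: C = 8, D = 13, total pairs = 21.
Step 3: tau = (C - D)/(n(n-1)/2) = (8 - 13)/21 = -0.238095.
Step 4: Exact two-sided p-value (enumerate n! = 5040 permutations of y under H0): p = 0.561905.
Step 5: alpha = 0.05. fail to reject H0.

tau_b = -0.2381 (C=8, D=13), p = 0.561905, fail to reject H0.


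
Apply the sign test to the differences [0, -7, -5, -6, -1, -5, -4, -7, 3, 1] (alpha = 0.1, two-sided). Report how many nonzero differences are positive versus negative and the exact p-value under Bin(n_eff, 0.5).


Step 1: Discard zero differences. Original n = 10; n_eff = number of nonzero differences = 9.
Nonzero differences (with sign): -7, -5, -6, -1, -5, -4, -7, +3, +1
Step 2: Count signs: positive = 2, negative = 7.
Step 3: Under H0: P(positive) = 0.5, so the number of positives S ~ Bin(9, 0.5).
Step 4: Two-sided exact p-value = sum of Bin(9,0.5) probabilities at or below the observed probability = 0.179688.
Step 5: alpha = 0.1. fail to reject H0.

n_eff = 9, pos = 2, neg = 7, p = 0.179688, fail to reject H0.


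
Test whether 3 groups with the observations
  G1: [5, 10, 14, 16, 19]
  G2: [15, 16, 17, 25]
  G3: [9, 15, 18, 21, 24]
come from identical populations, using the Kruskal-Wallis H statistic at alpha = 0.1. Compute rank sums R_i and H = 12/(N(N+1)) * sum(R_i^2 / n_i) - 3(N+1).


Step 1: Combine all N = 14 observations and assign midranks.
sorted (value, group, rank): (5,G1,1), (9,G3,2), (10,G1,3), (14,G1,4), (15,G2,5.5), (15,G3,5.5), (16,G1,7.5), (16,G2,7.5), (17,G2,9), (18,G3,10), (19,G1,11), (21,G3,12), (24,G3,13), (25,G2,14)
Step 2: Sum ranks within each group.
R_1 = 26.5 (n_1 = 5)
R_2 = 36 (n_2 = 4)
R_3 = 42.5 (n_3 = 5)
Step 3: H = 12/(N(N+1)) * sum(R_i^2/n_i) - 3(N+1)
     = 12/(14*15) * (26.5^2/5 + 36^2/4 + 42.5^2/5) - 3*15
     = 0.057143 * 825.7 - 45
     = 2.182857.
Step 4: Ties present; correction factor C = 1 - 12/(14^3 - 14) = 0.995604. Corrected H = 2.182857 / 0.995604 = 2.192494.
Step 5: Under H0, H ~ chi^2(2); p-value = 0.334123.
Step 6: alpha = 0.1. fail to reject H0.

H = 2.1925, df = 2, p = 0.334123, fail to reject H0.


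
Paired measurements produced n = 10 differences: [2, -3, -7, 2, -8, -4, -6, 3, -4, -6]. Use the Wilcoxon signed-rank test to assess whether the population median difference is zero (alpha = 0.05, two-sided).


Step 1: Drop any zero differences (none here) and take |d_i|.
|d| = [2, 3, 7, 2, 8, 4, 6, 3, 4, 6]
Step 2: Midrank |d_i| (ties get averaged ranks).
ranks: |2|->1.5, |3|->3.5, |7|->9, |2|->1.5, |8|->10, |4|->5.5, |6|->7.5, |3|->3.5, |4|->5.5, |6|->7.5
Step 3: Attach original signs; sum ranks with positive sign and with negative sign.
W+ = 1.5 + 1.5 + 3.5 = 6.5
W- = 3.5 + 9 + 10 + 5.5 + 7.5 + 5.5 + 7.5 = 48.5
(Check: W+ + W- = 55 should equal n(n+1)/2 = 55.)
Step 4: Test statistic W = min(W+, W-) = 6.5.
Step 5: Ties in |d|, so use the tie-corrected normal approximation.
        E[W] = n(n+1)/4 = 10*11/4 = 27.5.
        Tie groups: |d|=2 (t=2), |d|=3 (t=2), |d|=4 (t=2), |d|=6 (t=2); sum(t^3 - t) = 24.
        Var[W] = n(n+1)(2n+1)/24 - sum(t^3-t)/48 = 2310/24 - 24/48 = 95.75.
        z = (W - E[W]) / sqrt(Var[W]) = (6.5 - 27.5) / 9.7852 = -2.1461.
        Two-sided p = 2*Phi(z) = 0.031865.
Step 6: alpha = 0.05. reject H0.

W+ = 6.5, W- = 48.5, W = min = 6.5, p = 0.031865, reject H0.


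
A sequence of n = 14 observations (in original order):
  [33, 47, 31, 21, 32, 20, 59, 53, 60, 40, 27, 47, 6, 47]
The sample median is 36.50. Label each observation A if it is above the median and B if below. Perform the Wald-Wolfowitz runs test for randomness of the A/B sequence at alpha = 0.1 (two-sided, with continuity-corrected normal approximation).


Step 1: Compute median = 36.50; label A = above, B = below.
Labels in order: BABBBBAAAABABA  (n_A = 7, n_B = 7)
Step 2: Count runs R = 8.
Step 3: Under H0 (random ordering), E[R] = 2*n_A*n_B/(n_A+n_B) + 1 = 2*7*7/14 + 1 = 8.0000.
        Var[R] = 2*n_A*n_B*(2*n_A*n_B - n_A - n_B) / ((n_A+n_B)^2 * (n_A+n_B-1)) = 8232/2548 = 3.2308.
        SD[R] = 1.7974.
Step 4: R = E[R], so z = 0 with no continuity correction.
Step 5: Two-sided p-value via normal approximation = 2*(1 - Phi(|z|)) = 1.000000.
Step 6: alpha = 0.1. fail to reject H0.

R = 8, z = 0.0000, p = 1.000000, fail to reject H0.


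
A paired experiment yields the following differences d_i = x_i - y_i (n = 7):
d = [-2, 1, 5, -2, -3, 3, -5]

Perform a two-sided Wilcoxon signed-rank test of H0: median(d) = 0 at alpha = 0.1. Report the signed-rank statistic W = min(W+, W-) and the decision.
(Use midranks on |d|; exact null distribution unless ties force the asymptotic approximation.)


Step 1: Drop any zero differences (none here) and take |d_i|.
|d| = [2, 1, 5, 2, 3, 3, 5]
Step 2: Midrank |d_i| (ties get averaged ranks).
ranks: |2|->2.5, |1|->1, |5|->6.5, |2|->2.5, |3|->4.5, |3|->4.5, |5|->6.5
Step 3: Attach original signs; sum ranks with positive sign and with negative sign.
W+ = 1 + 6.5 + 4.5 = 12
W- = 2.5 + 2.5 + 4.5 + 6.5 = 16
(Check: W+ + W- = 28 should equal n(n+1)/2 = 28.)
Step 4: Test statistic W = min(W+, W-) = 12.
Step 5: Ties in |d|, so use the tie-corrected normal approximation.
        E[W] = n(n+1)/4 = 7*8/4 = 14.
        Tie groups: |d|=2 (t=2), |d|=3 (t=2), |d|=5 (t=2); sum(t^3 - t) = 18.
        Var[W] = n(n+1)(2n+1)/24 - sum(t^3-t)/48 = 840/24 - 18/48 = 34.625.
        z = (W - E[W]) / sqrt(Var[W]) = (12 - 14) / 5.8843 = -0.3399.
        Two-sided p = 2*Phi(z) = 0.733941.
Step 6: alpha = 0.1. fail to reject H0.

W+ = 12, W- = 16, W = min = 12, p = 0.733941, fail to reject H0.


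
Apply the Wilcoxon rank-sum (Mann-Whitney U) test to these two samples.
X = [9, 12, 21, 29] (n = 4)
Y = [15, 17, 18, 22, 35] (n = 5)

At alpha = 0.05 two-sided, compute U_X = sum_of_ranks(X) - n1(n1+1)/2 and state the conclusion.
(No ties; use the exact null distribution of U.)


Step 1: Combine and sort all 9 observations; assign midranks.
sorted (value, group): (9,X), (12,X), (15,Y), (17,Y), (18,Y), (21,X), (22,Y), (29,X), (35,Y)
ranks: 9->1, 12->2, 15->3, 17->4, 18->5, 21->6, 22->7, 29->8, 35->9
Step 2: Rank sum for X: R1 = 1 + 2 + 6 + 8 = 17.
Step 3: U_X = R1 - n1(n1+1)/2 = 17 - 4*5/2 = 17 - 10 = 7.
       U_Y = n1*n2 - U_X = 20 - 7 = 13.
Step 4: No ties, so the exact null distribution of U (based on enumerating the C(9,4) = 126 equally likely rank assignments) gives the two-sided p-value.
Step 5: p-value = 0.555556; compare to alpha = 0.05. fail to reject H0.

U_X = 7, p = 0.555556, fail to reject H0 at alpha = 0.05.


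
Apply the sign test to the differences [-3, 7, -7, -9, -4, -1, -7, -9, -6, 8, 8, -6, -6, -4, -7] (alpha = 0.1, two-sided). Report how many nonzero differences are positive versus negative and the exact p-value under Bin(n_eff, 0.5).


Step 1: Discard zero differences. Original n = 15; n_eff = number of nonzero differences = 15.
Nonzero differences (with sign): -3, +7, -7, -9, -4, -1, -7, -9, -6, +8, +8, -6, -6, -4, -7
Step 2: Count signs: positive = 3, negative = 12.
Step 3: Under H0: P(positive) = 0.5, so the number of positives S ~ Bin(15, 0.5).
Step 4: Two-sided exact p-value = sum of Bin(15,0.5) probabilities at or below the observed probability = 0.035156.
Step 5: alpha = 0.1. reject H0.

n_eff = 15, pos = 3, neg = 12, p = 0.035156, reject H0.


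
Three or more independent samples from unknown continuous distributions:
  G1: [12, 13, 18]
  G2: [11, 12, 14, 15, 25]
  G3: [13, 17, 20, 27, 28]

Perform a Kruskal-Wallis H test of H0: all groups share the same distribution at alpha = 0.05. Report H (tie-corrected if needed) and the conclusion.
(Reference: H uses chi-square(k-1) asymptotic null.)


Step 1: Combine all N = 13 observations and assign midranks.
sorted (value, group, rank): (11,G2,1), (12,G1,2.5), (12,G2,2.5), (13,G1,4.5), (13,G3,4.5), (14,G2,6), (15,G2,7), (17,G3,8), (18,G1,9), (20,G3,10), (25,G2,11), (27,G3,12), (28,G3,13)
Step 2: Sum ranks within each group.
R_1 = 16 (n_1 = 3)
R_2 = 27.5 (n_2 = 5)
R_3 = 47.5 (n_3 = 5)
Step 3: H = 12/(N(N+1)) * sum(R_i^2/n_i) - 3(N+1)
     = 12/(13*14) * (16^2/3 + 27.5^2/5 + 47.5^2/5) - 3*14
     = 0.065934 * 687.833 - 42
     = 3.351648.
Step 4: Ties present; correction factor C = 1 - 12/(13^3 - 13) = 0.994505. Corrected H = 3.351648 / 0.994505 = 3.370166.
Step 5: Under H0, H ~ chi^2(2); p-value = 0.185429.
Step 6: alpha = 0.05. fail to reject H0.

H = 3.3702, df = 2, p = 0.185429, fail to reject H0.


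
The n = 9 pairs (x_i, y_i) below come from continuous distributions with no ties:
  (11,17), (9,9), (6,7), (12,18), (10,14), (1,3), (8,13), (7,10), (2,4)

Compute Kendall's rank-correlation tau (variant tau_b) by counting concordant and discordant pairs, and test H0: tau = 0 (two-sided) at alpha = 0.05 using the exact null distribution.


Step 1: Enumerate the 36 unordered pairs (i,j) with i<j and classify each by sign(x_j-x_i) * sign(y_j-y_i).
  (1,2):dx=-2,dy=-8->C; (1,3):dx=-5,dy=-10->C; (1,4):dx=+1,dy=+1->C; (1,5):dx=-1,dy=-3->C
  (1,6):dx=-10,dy=-14->C; (1,7):dx=-3,dy=-4->C; (1,8):dx=-4,dy=-7->C; (1,9):dx=-9,dy=-13->C
  (2,3):dx=-3,dy=-2->C; (2,4):dx=+3,dy=+9->C; (2,5):dx=+1,dy=+5->C; (2,6):dx=-8,dy=-6->C
  (2,7):dx=-1,dy=+4->D; (2,8):dx=-2,dy=+1->D; (2,9):dx=-7,dy=-5->C; (3,4):dx=+6,dy=+11->C
  (3,5):dx=+4,dy=+7->C; (3,6):dx=-5,dy=-4->C; (3,7):dx=+2,dy=+6->C; (3,8):dx=+1,dy=+3->C
  (3,9):dx=-4,dy=-3->C; (4,5):dx=-2,dy=-4->C; (4,6):dx=-11,dy=-15->C; (4,7):dx=-4,dy=-5->C
  (4,8):dx=-5,dy=-8->C; (4,9):dx=-10,dy=-14->C; (5,6):dx=-9,dy=-11->C; (5,7):dx=-2,dy=-1->C
  (5,8):dx=-3,dy=-4->C; (5,9):dx=-8,dy=-10->C; (6,7):dx=+7,dy=+10->C; (6,8):dx=+6,dy=+7->C
  (6,9):dx=+1,dy=+1->C; (7,8):dx=-1,dy=-3->C; (7,9):dx=-6,dy=-9->C; (8,9):dx=-5,dy=-6->C
Step 2: C = 34, D = 2, total pairs = 36.
Step 3: tau = (C - D)/(n(n-1)/2) = (34 - 2)/36 = 0.888889.
Step 4: Exact two-sided p-value (enumerate n! = 362880 permutations of y under H0): p = 0.000243.
Step 5: alpha = 0.05. reject H0.

tau_b = 0.8889 (C=34, D=2), p = 0.000243, reject H0.


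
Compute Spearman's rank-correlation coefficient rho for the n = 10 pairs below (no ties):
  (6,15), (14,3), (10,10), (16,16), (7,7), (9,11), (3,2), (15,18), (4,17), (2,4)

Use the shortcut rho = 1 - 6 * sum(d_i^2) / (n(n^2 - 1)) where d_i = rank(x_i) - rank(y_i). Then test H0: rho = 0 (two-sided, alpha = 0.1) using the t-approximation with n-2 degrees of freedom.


Step 1: Rank x and y separately (midranks; no ties here).
rank(x): 6->4, 14->8, 10->7, 16->10, 7->5, 9->6, 3->2, 15->9, 4->3, 2->1
rank(y): 15->7, 3->2, 10->5, 16->8, 7->4, 11->6, 2->1, 18->10, 17->9, 4->3
Step 2: d_i = R_x(i) - R_y(i); compute d_i^2.
  (4-7)^2=9, (8-2)^2=36, (7-5)^2=4, (10-8)^2=4, (5-4)^2=1, (6-6)^2=0, (2-1)^2=1, (9-10)^2=1, (3-9)^2=36, (1-3)^2=4
sum(d^2) = 96.
Step 3: rho = 1 - 6*96 / (10*(10^2 - 1)) = 1 - 576/990 = 0.418182.
Step 4: Under H0, t = rho * sqrt((n-2)/(1-rho^2)) = 1.3021 ~ t(8).
Step 5: Two-sided p-value from the t-distribution with 8 df = 0.229113.
Step 6: alpha = 0.1. fail to reject H0.

rho = 0.4182, p = 0.229113, fail to reject H0 at alpha = 0.1.


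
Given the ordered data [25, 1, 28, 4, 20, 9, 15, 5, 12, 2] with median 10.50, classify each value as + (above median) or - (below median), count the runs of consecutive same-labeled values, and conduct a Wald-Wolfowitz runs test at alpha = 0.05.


Step 1: Compute median = 10.50; label A = above, B = below.
Labels in order: ABABABABAB  (n_A = 5, n_B = 5)
Step 2: Count runs R = 10.
Step 3: Under H0 (random ordering), E[R] = 2*n_A*n_B/(n_A+n_B) + 1 = 2*5*5/10 + 1 = 6.0000.
        Var[R] = 2*n_A*n_B*(2*n_A*n_B - n_A - n_B) / ((n_A+n_B)^2 * (n_A+n_B-1)) = 2000/900 = 2.2222.
        SD[R] = 1.4907.
Step 4: Continuity-corrected z = (R - 0.5 - E[R]) / SD[R] = (10 - 0.5 - 6.0000) / 1.4907 = 2.3479.
Step 5: Two-sided p-value via normal approximation = 2*(1 - Phi(|z|)) = 0.018881.
Step 6: alpha = 0.05. reject H0.

R = 10, z = 2.3479, p = 0.018881, reject H0.


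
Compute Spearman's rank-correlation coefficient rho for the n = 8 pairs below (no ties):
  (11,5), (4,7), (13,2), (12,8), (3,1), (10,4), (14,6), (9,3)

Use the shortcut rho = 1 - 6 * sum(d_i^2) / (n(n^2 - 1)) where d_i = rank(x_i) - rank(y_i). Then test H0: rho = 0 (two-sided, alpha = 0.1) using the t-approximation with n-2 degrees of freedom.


Step 1: Rank x and y separately (midranks; no ties here).
rank(x): 11->5, 4->2, 13->7, 12->6, 3->1, 10->4, 14->8, 9->3
rank(y): 5->5, 7->7, 2->2, 8->8, 1->1, 4->4, 6->6, 3->3
Step 2: d_i = R_x(i) - R_y(i); compute d_i^2.
  (5-5)^2=0, (2-7)^2=25, (7-2)^2=25, (6-8)^2=4, (1-1)^2=0, (4-4)^2=0, (8-6)^2=4, (3-3)^2=0
sum(d^2) = 58.
Step 3: rho = 1 - 6*58 / (8*(8^2 - 1)) = 1 - 348/504 = 0.309524.
Step 4: Under H0, t = rho * sqrt((n-2)/(1-rho^2)) = 0.7973 ~ t(6).
Step 5: Two-sided p-value from the t-distribution with 6 df = 0.455645.
Step 6: alpha = 0.1. fail to reject H0.

rho = 0.3095, p = 0.455645, fail to reject H0 at alpha = 0.1.


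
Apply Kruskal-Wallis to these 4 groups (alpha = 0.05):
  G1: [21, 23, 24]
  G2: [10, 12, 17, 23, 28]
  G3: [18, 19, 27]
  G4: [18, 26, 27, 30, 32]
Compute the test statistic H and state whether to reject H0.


Step 1: Combine all N = 16 observations and assign midranks.
sorted (value, group, rank): (10,G2,1), (12,G2,2), (17,G2,3), (18,G3,4.5), (18,G4,4.5), (19,G3,6), (21,G1,7), (23,G1,8.5), (23,G2,8.5), (24,G1,10), (26,G4,11), (27,G3,12.5), (27,G4,12.5), (28,G2,14), (30,G4,15), (32,G4,16)
Step 2: Sum ranks within each group.
R_1 = 25.5 (n_1 = 3)
R_2 = 28.5 (n_2 = 5)
R_3 = 23 (n_3 = 3)
R_4 = 59 (n_4 = 5)
Step 3: H = 12/(N(N+1)) * sum(R_i^2/n_i) - 3(N+1)
     = 12/(16*17) * (25.5^2/3 + 28.5^2/5 + 23^2/3 + 59^2/5) - 3*17
     = 0.044118 * 1251.73 - 51
     = 4.223529.
Step 4: Ties present; correction factor C = 1 - 18/(16^3 - 16) = 0.995588. Corrected H = 4.223529 / 0.995588 = 4.242245.
Step 5: Under H0, H ~ chi^2(3); p-value = 0.236466.
Step 6: alpha = 0.05. fail to reject H0.

H = 4.2422, df = 3, p = 0.236466, fail to reject H0.


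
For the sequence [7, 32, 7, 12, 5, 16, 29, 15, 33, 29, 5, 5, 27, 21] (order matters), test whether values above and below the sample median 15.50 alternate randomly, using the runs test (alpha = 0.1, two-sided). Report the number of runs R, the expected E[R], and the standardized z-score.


Step 1: Compute median = 15.50; label A = above, B = below.
Labels in order: BABBBAABAABBAA  (n_A = 7, n_B = 7)
Step 2: Count runs R = 8.
Step 3: Under H0 (random ordering), E[R] = 2*n_A*n_B/(n_A+n_B) + 1 = 2*7*7/14 + 1 = 8.0000.
        Var[R] = 2*n_A*n_B*(2*n_A*n_B - n_A - n_B) / ((n_A+n_B)^2 * (n_A+n_B-1)) = 8232/2548 = 3.2308.
        SD[R] = 1.7974.
Step 4: R = E[R], so z = 0 with no continuity correction.
Step 5: Two-sided p-value via normal approximation = 2*(1 - Phi(|z|)) = 1.000000.
Step 6: alpha = 0.1. fail to reject H0.

R = 8, z = 0.0000, p = 1.000000, fail to reject H0.


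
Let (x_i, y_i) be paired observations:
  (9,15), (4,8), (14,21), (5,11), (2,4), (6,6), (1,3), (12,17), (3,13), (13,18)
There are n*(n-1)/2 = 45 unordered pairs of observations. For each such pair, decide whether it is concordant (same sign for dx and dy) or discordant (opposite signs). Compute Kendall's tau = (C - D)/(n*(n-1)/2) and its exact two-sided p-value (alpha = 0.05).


Step 1: Enumerate the 45 unordered pairs (i,j) with i<j and classify each by sign(x_j-x_i) * sign(y_j-y_i).
  (1,2):dx=-5,dy=-7->C; (1,3):dx=+5,dy=+6->C; (1,4):dx=-4,dy=-4->C; (1,5):dx=-7,dy=-11->C
  (1,6):dx=-3,dy=-9->C; (1,7):dx=-8,dy=-12->C; (1,8):dx=+3,dy=+2->C; (1,9):dx=-6,dy=-2->C
  (1,10):dx=+4,dy=+3->C; (2,3):dx=+10,dy=+13->C; (2,4):dx=+1,dy=+3->C; (2,5):dx=-2,dy=-4->C
  (2,6):dx=+2,dy=-2->D; (2,7):dx=-3,dy=-5->C; (2,8):dx=+8,dy=+9->C; (2,9):dx=-1,dy=+5->D
  (2,10):dx=+9,dy=+10->C; (3,4):dx=-9,dy=-10->C; (3,5):dx=-12,dy=-17->C; (3,6):dx=-8,dy=-15->C
  (3,7):dx=-13,dy=-18->C; (3,8):dx=-2,dy=-4->C; (3,9):dx=-11,dy=-8->C; (3,10):dx=-1,dy=-3->C
  (4,5):dx=-3,dy=-7->C; (4,6):dx=+1,dy=-5->D; (4,7):dx=-4,dy=-8->C; (4,8):dx=+7,dy=+6->C
  (4,9):dx=-2,dy=+2->D; (4,10):dx=+8,dy=+7->C; (5,6):dx=+4,dy=+2->C; (5,7):dx=-1,dy=-1->C
  (5,8):dx=+10,dy=+13->C; (5,9):dx=+1,dy=+9->C; (5,10):dx=+11,dy=+14->C; (6,7):dx=-5,dy=-3->C
  (6,8):dx=+6,dy=+11->C; (6,9):dx=-3,dy=+7->D; (6,10):dx=+7,dy=+12->C; (7,8):dx=+11,dy=+14->C
  (7,9):dx=+2,dy=+10->C; (7,10):dx=+12,dy=+15->C; (8,9):dx=-9,dy=-4->C; (8,10):dx=+1,dy=+1->C
  (9,10):dx=+10,dy=+5->C
Step 2: C = 40, D = 5, total pairs = 45.
Step 3: tau = (C - D)/(n(n-1)/2) = (40 - 5)/45 = 0.777778.
Step 4: Exact two-sided p-value (enumerate n! = 3628800 permutations of y under H0): p = 0.000946.
Step 5: alpha = 0.05. reject H0.

tau_b = 0.7778 (C=40, D=5), p = 0.000946, reject H0.


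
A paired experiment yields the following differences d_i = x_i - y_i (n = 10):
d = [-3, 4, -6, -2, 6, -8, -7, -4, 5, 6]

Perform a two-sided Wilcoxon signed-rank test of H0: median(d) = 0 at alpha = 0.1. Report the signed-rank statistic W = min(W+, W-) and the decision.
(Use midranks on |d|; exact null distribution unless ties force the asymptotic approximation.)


Step 1: Drop any zero differences (none here) and take |d_i|.
|d| = [3, 4, 6, 2, 6, 8, 7, 4, 5, 6]
Step 2: Midrank |d_i| (ties get averaged ranks).
ranks: |3|->2, |4|->3.5, |6|->7, |2|->1, |6|->7, |8|->10, |7|->9, |4|->3.5, |5|->5, |6|->7
Step 3: Attach original signs; sum ranks with positive sign and with negative sign.
W+ = 3.5 + 7 + 5 + 7 = 22.5
W- = 2 + 7 + 1 + 10 + 9 + 3.5 = 32.5
(Check: W+ + W- = 55 should equal n(n+1)/2 = 55.)
Step 4: Test statistic W = min(W+, W-) = 22.5.
Step 5: Ties in |d|, so use the tie-corrected normal approximation.
        E[W] = n(n+1)/4 = 10*11/4 = 27.5.
        Tie groups: |d|=4 (t=2), |d|=6 (t=3); sum(t^3 - t) = 30.
        Var[W] = n(n+1)(2n+1)/24 - sum(t^3-t)/48 = 2310/24 - 30/48 = 95.625.
        z = (W - E[W]) / sqrt(Var[W]) = (22.5 - 27.5) / 9.7788 = -0.5113.
        Two-sided p = 2*Phi(z) = 0.609134.
Step 6: alpha = 0.1. fail to reject H0.

W+ = 22.5, W- = 32.5, W = min = 22.5, p = 0.609134, fail to reject H0.


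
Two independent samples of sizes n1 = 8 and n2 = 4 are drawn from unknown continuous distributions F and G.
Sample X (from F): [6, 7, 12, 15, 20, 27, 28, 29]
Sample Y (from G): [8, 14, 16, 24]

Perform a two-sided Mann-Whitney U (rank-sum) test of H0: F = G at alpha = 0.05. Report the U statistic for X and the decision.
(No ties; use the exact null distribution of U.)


Step 1: Combine and sort all 12 observations; assign midranks.
sorted (value, group): (6,X), (7,X), (8,Y), (12,X), (14,Y), (15,X), (16,Y), (20,X), (24,Y), (27,X), (28,X), (29,X)
ranks: 6->1, 7->2, 8->3, 12->4, 14->5, 15->6, 16->7, 20->8, 24->9, 27->10, 28->11, 29->12
Step 2: Rank sum for X: R1 = 1 + 2 + 4 + 6 + 8 + 10 + 11 + 12 = 54.
Step 3: U_X = R1 - n1(n1+1)/2 = 54 - 8*9/2 = 54 - 36 = 18.
       U_Y = n1*n2 - U_X = 32 - 18 = 14.
Step 4: No ties, so the exact null distribution of U (based on enumerating the C(12,8) = 495 equally likely rank assignments) gives the two-sided p-value.
Step 5: p-value = 0.808081; compare to alpha = 0.05. fail to reject H0.

U_X = 18, p = 0.808081, fail to reject H0 at alpha = 0.05.


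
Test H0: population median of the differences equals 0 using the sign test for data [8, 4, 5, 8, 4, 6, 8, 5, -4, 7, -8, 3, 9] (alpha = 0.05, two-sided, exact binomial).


Step 1: Discard zero differences. Original n = 13; n_eff = number of nonzero differences = 13.
Nonzero differences (with sign): +8, +4, +5, +8, +4, +6, +8, +5, -4, +7, -8, +3, +9
Step 2: Count signs: positive = 11, negative = 2.
Step 3: Under H0: P(positive) = 0.5, so the number of positives S ~ Bin(13, 0.5).
Step 4: Two-sided exact p-value = sum of Bin(13,0.5) probabilities at or below the observed probability = 0.022461.
Step 5: alpha = 0.05. reject H0.

n_eff = 13, pos = 11, neg = 2, p = 0.022461, reject H0.


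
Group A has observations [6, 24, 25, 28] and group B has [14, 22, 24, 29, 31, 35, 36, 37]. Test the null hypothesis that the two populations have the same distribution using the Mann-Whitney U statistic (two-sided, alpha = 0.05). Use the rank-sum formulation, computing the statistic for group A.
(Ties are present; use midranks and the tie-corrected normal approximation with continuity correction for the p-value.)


Step 1: Combine and sort all 12 observations; assign midranks.
sorted (value, group): (6,X), (14,Y), (22,Y), (24,X), (24,Y), (25,X), (28,X), (29,Y), (31,Y), (35,Y), (36,Y), (37,Y)
ranks: 6->1, 14->2, 22->3, 24->4.5, 24->4.5, 25->6, 28->7, 29->8, 31->9, 35->10, 36->11, 37->12
Step 2: Rank sum for X: R1 = 1 + 4.5 + 6 + 7 = 18.5.
Step 3: U_X = R1 - n1(n1+1)/2 = 18.5 - 4*5/2 = 18.5 - 10 = 8.5.
       U_Y = n1*n2 - U_X = 32 - 8.5 = 23.5.
Step 4: Ties are present, so use the tie-corrected normal approximation (with continuity correction) for the p-value.
Step 5: p-value = 0.233663; compare to alpha = 0.05. fail to reject H0.

U_X = 8.5, p = 0.233663, fail to reject H0 at alpha = 0.05.


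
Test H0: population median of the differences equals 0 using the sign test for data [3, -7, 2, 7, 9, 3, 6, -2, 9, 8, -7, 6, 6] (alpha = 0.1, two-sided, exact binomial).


Step 1: Discard zero differences. Original n = 13; n_eff = number of nonzero differences = 13.
Nonzero differences (with sign): +3, -7, +2, +7, +9, +3, +6, -2, +9, +8, -7, +6, +6
Step 2: Count signs: positive = 10, negative = 3.
Step 3: Under H0: P(positive) = 0.5, so the number of positives S ~ Bin(13, 0.5).
Step 4: Two-sided exact p-value = sum of Bin(13,0.5) probabilities at or below the observed probability = 0.092285.
Step 5: alpha = 0.1. reject H0.

n_eff = 13, pos = 10, neg = 3, p = 0.092285, reject H0.


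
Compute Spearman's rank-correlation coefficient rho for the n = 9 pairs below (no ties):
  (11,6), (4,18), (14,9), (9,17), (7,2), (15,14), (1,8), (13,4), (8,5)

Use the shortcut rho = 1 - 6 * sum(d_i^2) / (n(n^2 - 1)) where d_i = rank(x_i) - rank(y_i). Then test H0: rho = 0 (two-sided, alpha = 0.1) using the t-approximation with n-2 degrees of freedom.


Step 1: Rank x and y separately (midranks; no ties here).
rank(x): 11->6, 4->2, 14->8, 9->5, 7->3, 15->9, 1->1, 13->7, 8->4
rank(y): 6->4, 18->9, 9->6, 17->8, 2->1, 14->7, 8->5, 4->2, 5->3
Step 2: d_i = R_x(i) - R_y(i); compute d_i^2.
  (6-4)^2=4, (2-9)^2=49, (8-6)^2=4, (5-8)^2=9, (3-1)^2=4, (9-7)^2=4, (1-5)^2=16, (7-2)^2=25, (4-3)^2=1
sum(d^2) = 116.
Step 3: rho = 1 - 6*116 / (9*(9^2 - 1)) = 1 - 696/720 = 0.033333.
Step 4: Under H0, t = rho * sqrt((n-2)/(1-rho^2)) = 0.0882 ~ t(7).
Step 5: Two-sided p-value from the t-distribution with 7 df = 0.932157.
Step 6: alpha = 0.1. fail to reject H0.

rho = 0.0333, p = 0.932157, fail to reject H0 at alpha = 0.1.


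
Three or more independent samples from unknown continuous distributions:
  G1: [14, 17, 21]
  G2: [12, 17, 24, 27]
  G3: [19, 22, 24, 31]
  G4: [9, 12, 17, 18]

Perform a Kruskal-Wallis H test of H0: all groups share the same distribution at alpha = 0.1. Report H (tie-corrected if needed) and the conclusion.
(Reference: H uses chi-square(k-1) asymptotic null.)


Step 1: Combine all N = 15 observations and assign midranks.
sorted (value, group, rank): (9,G4,1), (12,G2,2.5), (12,G4,2.5), (14,G1,4), (17,G1,6), (17,G2,6), (17,G4,6), (18,G4,8), (19,G3,9), (21,G1,10), (22,G3,11), (24,G2,12.5), (24,G3,12.5), (27,G2,14), (31,G3,15)
Step 2: Sum ranks within each group.
R_1 = 20 (n_1 = 3)
R_2 = 35 (n_2 = 4)
R_3 = 47.5 (n_3 = 4)
R_4 = 17.5 (n_4 = 4)
Step 3: H = 12/(N(N+1)) * sum(R_i^2/n_i) - 3(N+1)
     = 12/(15*16) * (20^2/3 + 35^2/4 + 47.5^2/4 + 17.5^2/4) - 3*16
     = 0.050000 * 1080.21 - 48
     = 6.010417.
Step 4: Ties present; correction factor C = 1 - 36/(15^3 - 15) = 0.989286. Corrected H = 6.010417 / 0.989286 = 6.075511.
Step 5: Under H0, H ~ chi^2(3); p-value = 0.107994.
Step 6: alpha = 0.1. fail to reject H0.

H = 6.0755, df = 3, p = 0.107994, fail to reject H0.


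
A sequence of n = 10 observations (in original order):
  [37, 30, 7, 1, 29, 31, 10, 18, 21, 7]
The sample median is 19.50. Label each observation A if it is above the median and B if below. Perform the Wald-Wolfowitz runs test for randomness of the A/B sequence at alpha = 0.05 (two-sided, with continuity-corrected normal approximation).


Step 1: Compute median = 19.50; label A = above, B = below.
Labels in order: AABBAABBAB  (n_A = 5, n_B = 5)
Step 2: Count runs R = 6.
Step 3: Under H0 (random ordering), E[R] = 2*n_A*n_B/(n_A+n_B) + 1 = 2*5*5/10 + 1 = 6.0000.
        Var[R] = 2*n_A*n_B*(2*n_A*n_B - n_A - n_B) / ((n_A+n_B)^2 * (n_A+n_B-1)) = 2000/900 = 2.2222.
        SD[R] = 1.4907.
Step 4: R = E[R], so z = 0 with no continuity correction.
Step 5: Two-sided p-value via normal approximation = 2*(1 - Phi(|z|)) = 1.000000.
Step 6: alpha = 0.05. fail to reject H0.

R = 6, z = 0.0000, p = 1.000000, fail to reject H0.


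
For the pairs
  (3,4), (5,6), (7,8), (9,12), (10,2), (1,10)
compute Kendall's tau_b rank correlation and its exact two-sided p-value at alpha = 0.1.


Step 1: Enumerate the 15 unordered pairs (i,j) with i<j and classify each by sign(x_j-x_i) * sign(y_j-y_i).
  (1,2):dx=+2,dy=+2->C; (1,3):dx=+4,dy=+4->C; (1,4):dx=+6,dy=+8->C; (1,5):dx=+7,dy=-2->D
  (1,6):dx=-2,dy=+6->D; (2,3):dx=+2,dy=+2->C; (2,4):dx=+4,dy=+6->C; (2,5):dx=+5,dy=-4->D
  (2,6):dx=-4,dy=+4->D; (3,4):dx=+2,dy=+4->C; (3,5):dx=+3,dy=-6->D; (3,6):dx=-6,dy=+2->D
  (4,5):dx=+1,dy=-10->D; (4,6):dx=-8,dy=-2->C; (5,6):dx=-9,dy=+8->D
Step 2: C = 7, D = 8, total pairs = 15.
Step 3: tau = (C - D)/(n(n-1)/2) = (7 - 8)/15 = -0.066667.
Step 4: Exact two-sided p-value (enumerate n! = 720 permutations of y under H0): p = 1.000000.
Step 5: alpha = 0.1. fail to reject H0.

tau_b = -0.0667 (C=7, D=8), p = 1.000000, fail to reject H0.


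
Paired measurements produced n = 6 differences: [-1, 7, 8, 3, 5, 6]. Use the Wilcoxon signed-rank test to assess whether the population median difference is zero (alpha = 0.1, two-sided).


Step 1: Drop any zero differences (none here) and take |d_i|.
|d| = [1, 7, 8, 3, 5, 6]
Step 2: Midrank |d_i| (ties get averaged ranks).
ranks: |1|->1, |7|->5, |8|->6, |3|->2, |5|->3, |6|->4
Step 3: Attach original signs; sum ranks with positive sign and with negative sign.
W+ = 5 + 6 + 2 + 3 + 4 = 20
W- = 1 = 1
(Check: W+ + W- = 21 should equal n(n+1)/2 = 21.)
Step 4: Test statistic W = min(W+, W-) = 1.
Step 5: No ties, so the exact null distribution over the 2^6 = 64 sign assignments gives the two-sided p-value = 0.062500.
Step 6: alpha = 0.1. reject H0.

W+ = 20, W- = 1, W = min = 1, p = 0.062500, reject H0.


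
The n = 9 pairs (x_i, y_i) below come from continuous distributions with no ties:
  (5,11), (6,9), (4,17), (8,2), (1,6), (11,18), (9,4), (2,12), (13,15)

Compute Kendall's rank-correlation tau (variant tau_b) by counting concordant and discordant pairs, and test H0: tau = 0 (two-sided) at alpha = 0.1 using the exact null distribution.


Step 1: Enumerate the 36 unordered pairs (i,j) with i<j and classify each by sign(x_j-x_i) * sign(y_j-y_i).
  (1,2):dx=+1,dy=-2->D; (1,3):dx=-1,dy=+6->D; (1,4):dx=+3,dy=-9->D; (1,5):dx=-4,dy=-5->C
  (1,6):dx=+6,dy=+7->C; (1,7):dx=+4,dy=-7->D; (1,8):dx=-3,dy=+1->D; (1,9):dx=+8,dy=+4->C
  (2,3):dx=-2,dy=+8->D; (2,4):dx=+2,dy=-7->D; (2,5):dx=-5,dy=-3->C; (2,6):dx=+5,dy=+9->C
  (2,7):dx=+3,dy=-5->D; (2,8):dx=-4,dy=+3->D; (2,9):dx=+7,dy=+6->C; (3,4):dx=+4,dy=-15->D
  (3,5):dx=-3,dy=-11->C; (3,6):dx=+7,dy=+1->C; (3,7):dx=+5,dy=-13->D; (3,8):dx=-2,dy=-5->C
  (3,9):dx=+9,dy=-2->D; (4,5):dx=-7,dy=+4->D; (4,6):dx=+3,dy=+16->C; (4,7):dx=+1,dy=+2->C
  (4,8):dx=-6,dy=+10->D; (4,9):dx=+5,dy=+13->C; (5,6):dx=+10,dy=+12->C; (5,7):dx=+8,dy=-2->D
  (5,8):dx=+1,dy=+6->C; (5,9):dx=+12,dy=+9->C; (6,7):dx=-2,dy=-14->C; (6,8):dx=-9,dy=-6->C
  (6,9):dx=+2,dy=-3->D; (7,8):dx=-7,dy=+8->D; (7,9):dx=+4,dy=+11->C; (8,9):dx=+11,dy=+3->C
Step 2: C = 19, D = 17, total pairs = 36.
Step 3: tau = (C - D)/(n(n-1)/2) = (19 - 17)/36 = 0.055556.
Step 4: Exact two-sided p-value (enumerate n! = 362880 permutations of y under H0): p = 0.919455.
Step 5: alpha = 0.1. fail to reject H0.

tau_b = 0.0556 (C=19, D=17), p = 0.919455, fail to reject H0.


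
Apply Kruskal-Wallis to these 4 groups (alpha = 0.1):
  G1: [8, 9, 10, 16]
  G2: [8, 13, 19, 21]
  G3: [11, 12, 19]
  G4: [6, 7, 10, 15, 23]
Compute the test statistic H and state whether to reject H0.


Step 1: Combine all N = 16 observations and assign midranks.
sorted (value, group, rank): (6,G4,1), (7,G4,2), (8,G1,3.5), (8,G2,3.5), (9,G1,5), (10,G1,6.5), (10,G4,6.5), (11,G3,8), (12,G3,9), (13,G2,10), (15,G4,11), (16,G1,12), (19,G2,13.5), (19,G3,13.5), (21,G2,15), (23,G4,16)
Step 2: Sum ranks within each group.
R_1 = 27 (n_1 = 4)
R_2 = 42 (n_2 = 4)
R_3 = 30.5 (n_3 = 3)
R_4 = 36.5 (n_4 = 5)
Step 3: H = 12/(N(N+1)) * sum(R_i^2/n_i) - 3(N+1)
     = 12/(16*17) * (27^2/4 + 42^2/4 + 30.5^2/3 + 36.5^2/5) - 3*17
     = 0.044118 * 1199.78 - 51
     = 1.931618.
Step 4: Ties present; correction factor C = 1 - 18/(16^3 - 16) = 0.995588. Corrected H = 1.931618 / 0.995588 = 1.940177.
Step 5: Under H0, H ~ chi^2(3); p-value = 0.584916.
Step 6: alpha = 0.1. fail to reject H0.

H = 1.9402, df = 3, p = 0.584916, fail to reject H0.


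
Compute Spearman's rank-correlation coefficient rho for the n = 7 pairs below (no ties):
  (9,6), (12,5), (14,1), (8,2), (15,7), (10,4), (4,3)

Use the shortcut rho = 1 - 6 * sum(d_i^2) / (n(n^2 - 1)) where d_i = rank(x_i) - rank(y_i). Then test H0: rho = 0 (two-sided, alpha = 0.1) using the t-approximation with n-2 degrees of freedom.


Step 1: Rank x and y separately (midranks; no ties here).
rank(x): 9->3, 12->5, 14->6, 8->2, 15->7, 10->4, 4->1
rank(y): 6->6, 5->5, 1->1, 2->2, 7->7, 4->4, 3->3
Step 2: d_i = R_x(i) - R_y(i); compute d_i^2.
  (3-6)^2=9, (5-5)^2=0, (6-1)^2=25, (2-2)^2=0, (7-7)^2=0, (4-4)^2=0, (1-3)^2=4
sum(d^2) = 38.
Step 3: rho = 1 - 6*38 / (7*(7^2 - 1)) = 1 - 228/336 = 0.321429.
Step 4: Under H0, t = rho * sqrt((n-2)/(1-rho^2)) = 0.7590 ~ t(5).
Step 5: Two-sided p-value from the t-distribution with 5 df = 0.482072.
Step 6: alpha = 0.1. fail to reject H0.

rho = 0.3214, p = 0.482072, fail to reject H0 at alpha = 0.1.


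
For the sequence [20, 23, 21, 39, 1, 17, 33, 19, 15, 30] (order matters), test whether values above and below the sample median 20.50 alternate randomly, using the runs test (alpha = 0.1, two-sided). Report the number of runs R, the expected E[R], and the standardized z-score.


Step 1: Compute median = 20.50; label A = above, B = below.
Labels in order: BAAABBABBA  (n_A = 5, n_B = 5)
Step 2: Count runs R = 6.
Step 3: Under H0 (random ordering), E[R] = 2*n_A*n_B/(n_A+n_B) + 1 = 2*5*5/10 + 1 = 6.0000.
        Var[R] = 2*n_A*n_B*(2*n_A*n_B - n_A - n_B) / ((n_A+n_B)^2 * (n_A+n_B-1)) = 2000/900 = 2.2222.
        SD[R] = 1.4907.
Step 4: R = E[R], so z = 0 with no continuity correction.
Step 5: Two-sided p-value via normal approximation = 2*(1 - Phi(|z|)) = 1.000000.
Step 6: alpha = 0.1. fail to reject H0.

R = 6, z = 0.0000, p = 1.000000, fail to reject H0.


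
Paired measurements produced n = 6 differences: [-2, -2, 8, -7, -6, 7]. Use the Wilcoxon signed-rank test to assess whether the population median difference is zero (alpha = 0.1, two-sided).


Step 1: Drop any zero differences (none here) and take |d_i|.
|d| = [2, 2, 8, 7, 6, 7]
Step 2: Midrank |d_i| (ties get averaged ranks).
ranks: |2|->1.5, |2|->1.5, |8|->6, |7|->4.5, |6|->3, |7|->4.5
Step 3: Attach original signs; sum ranks with positive sign and with negative sign.
W+ = 6 + 4.5 = 10.5
W- = 1.5 + 1.5 + 4.5 + 3 = 10.5
(Check: W+ + W- = 21 should equal n(n+1)/2 = 21.)
Step 4: Test statistic W = min(W+, W-) = 10.5.
Step 5: Ties in |d|, so use the tie-corrected normal approximation.
        E[W] = n(n+1)/4 = 6*7/4 = 10.5.
        Tie groups: |d|=2 (t=2), |d|=7 (t=2); sum(t^3 - t) = 12.
        Var[W] = n(n+1)(2n+1)/24 - sum(t^3-t)/48 = 546/24 - 12/48 = 22.5.
        z = (W - E[W]) / sqrt(Var[W]) = (10.5 - 10.5) / 4.7434 = 0.0000.
        Two-sided p = 2*Phi(z) = 1.000000.
Step 6: alpha = 0.1. fail to reject H0.

W+ = 10.5, W- = 10.5, W = min = 10.5, p = 1.000000, fail to reject H0.


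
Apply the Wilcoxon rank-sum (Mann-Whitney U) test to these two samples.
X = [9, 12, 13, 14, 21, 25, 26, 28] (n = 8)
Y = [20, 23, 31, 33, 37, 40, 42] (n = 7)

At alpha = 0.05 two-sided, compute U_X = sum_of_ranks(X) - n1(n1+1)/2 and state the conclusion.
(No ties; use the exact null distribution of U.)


Step 1: Combine and sort all 15 observations; assign midranks.
sorted (value, group): (9,X), (12,X), (13,X), (14,X), (20,Y), (21,X), (23,Y), (25,X), (26,X), (28,X), (31,Y), (33,Y), (37,Y), (40,Y), (42,Y)
ranks: 9->1, 12->2, 13->3, 14->4, 20->5, 21->6, 23->7, 25->8, 26->9, 28->10, 31->11, 33->12, 37->13, 40->14, 42->15
Step 2: Rank sum for X: R1 = 1 + 2 + 3 + 4 + 6 + 8 + 9 + 10 = 43.
Step 3: U_X = R1 - n1(n1+1)/2 = 43 - 8*9/2 = 43 - 36 = 7.
       U_Y = n1*n2 - U_X = 56 - 7 = 49.
Step 4: No ties, so the exact null distribution of U (based on enumerating the C(15,8) = 6435 equally likely rank assignments) gives the two-sided p-value.
Step 5: p-value = 0.013986; compare to alpha = 0.05. reject H0.

U_X = 7, p = 0.013986, reject H0 at alpha = 0.05.
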